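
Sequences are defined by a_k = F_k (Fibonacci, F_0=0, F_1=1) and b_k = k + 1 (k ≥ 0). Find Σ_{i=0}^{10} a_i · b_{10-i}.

364

Write out a_i and b_{10-i} for i = 0,…,10 and sum the products.
Σ = 0·11 + 1·10 + 1·9 + 2·8 + 3·7 + 5·6 + 8·5 + 13·4 + 21·3 + 34·2 + 55·1 = 364.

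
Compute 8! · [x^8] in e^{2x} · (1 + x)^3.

24832

The EGF product rule gives c_8 = Σ_{k_1+k_2=8} C(8; k_1,k_2) · ∏ g_i(k_i), where e^{2x} gives (2)^k; (1+x)^3 gives the falling factorial (3)_k.
g_1(k) for k = 0…8: 1, 2, 4, 8, 16, 32, 64, 128, 256.
g_2(k) for k = 0…8: 1, 3, 6, 6, 0, 0, 0, 0, 0.
c_8 = Σ_k C(8,k)·g_1(k)·g_2(8−k) = 56·32·6 + 28·64·6 + 8·128·3 + 1·256·1 = 10752 + 10752 + 3072 + 256 = 24832.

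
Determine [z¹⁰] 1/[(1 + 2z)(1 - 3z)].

Partial fractions give a closed form: a_n = (2/5)·(-2)^n + (3/5)·3^n.
At n = 10: a_10 = 35839.

35839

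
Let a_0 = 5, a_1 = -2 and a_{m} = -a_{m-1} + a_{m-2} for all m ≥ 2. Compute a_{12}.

The ordinary generating function has denominator 1 + q - q^2.
Iterating the recurrence: a_0,…,a_{12} = 5, -2, 7, -9, 16, -25, 41, -66, 107, -173, 280, -453, 733.

733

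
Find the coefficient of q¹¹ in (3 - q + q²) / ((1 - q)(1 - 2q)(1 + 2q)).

Partial fractions give a closed form: a_n = (-1)·1^n + (11/4)·2^n + (5/4)·(-2)^n.
At n = 11: a_11 = 3071.

3071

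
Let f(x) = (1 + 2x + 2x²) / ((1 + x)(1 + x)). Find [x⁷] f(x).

The denominator gives the recurrence a_n = −2a_(n−1) − a_(n−2) for n ≥ 3; the numerator fixes a_0 = 1, a_1 = 0, a_2 = 1.
Iterating: 1, 0, 1, -2, 3, -4, 5, -6, so a_7 = -6.

-6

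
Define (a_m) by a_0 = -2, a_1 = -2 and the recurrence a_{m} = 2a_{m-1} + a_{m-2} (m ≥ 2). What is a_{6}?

The ordinary generating function has denominator 1 - 2y - y^2.
Iterating the recurrence: a_0,…,a_{6} = -2, -2, -6, -14, -34, -82, -198.

-198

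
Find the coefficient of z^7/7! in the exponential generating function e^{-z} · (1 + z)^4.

-225

The EGF product rule gives c_7 = Σ_{k_1+k_2=7} C(7; k_1,k_2) · ∏ g_i(k_i), where e^{-z} gives (-1)^k; (1+z)^4 gives the falling factorial (4)_k.
g_1(k) for k = 0…7: 1, -1, 1, -1, 1, -1, 1, -1.
g_2(k) for k = 0…7: 1, 4, 12, 24, 24, 0, 0, 0.
c_7 = Σ_k C(7,k)·g_1(k)·g_2(7−k) = 35·(-1)·24 + 35·1·24 + 21·(-1)·12 + 7·1·4 + 1·(-1)·1 = −840 + 840 − 252 + 28 − 1 = -225.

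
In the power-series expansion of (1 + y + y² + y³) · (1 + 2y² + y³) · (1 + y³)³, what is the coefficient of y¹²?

7

(1 + y + y² + y³) has coefficients 1,1,1,1 for degrees 0…3.
(1 + 2y² + y³) has coefficients 1,0,2,1,0,0,0,0,0,0,0,0,0 for degrees 0…12.
Finally multiplying by (1 + y³)³, the product of all factors after the first has coefficients 1,0,2,4,0,6,6,0,6,4,0,2,1 for degrees 0…12.
[y¹²] = 1·1 + 1·2 + 1·0 + 1·4 = 7.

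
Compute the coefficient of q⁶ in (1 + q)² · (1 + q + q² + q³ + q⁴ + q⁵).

3

(1 + q)² has coefficients 1,2,1 for degrees 0…2.
(1 + q + q² + q³ + q⁴ + q⁵) has coefficients 1,1,1,1,1,1,0 for degrees 0…6.
[q⁶] = 1·0 + 2·1 + 1·1 = 3.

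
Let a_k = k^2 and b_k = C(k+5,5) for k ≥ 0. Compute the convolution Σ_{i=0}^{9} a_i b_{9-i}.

19305

Write out a_i and b_{9-i} for i = 0,…,9 and sum the products.
Σ = 0·2002 + 1·1287 + 4·792 + 9·462 + 16·252 + 25·126 + 36·56 + 49·21 + 64·6 + 81·1 = 19305.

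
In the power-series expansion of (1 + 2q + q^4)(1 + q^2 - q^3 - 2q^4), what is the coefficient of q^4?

-3

(1 + 2q + q^4) has coefficients 1,2,0,0,1 for degrees 0…4.
(1 + q^2 - q^3 - 2q^4) has coefficients 1,0,1,-1,-2 for degrees 0…4.
[q^4] = 1·(-2) + 2·(-1) + 1·1 = -3.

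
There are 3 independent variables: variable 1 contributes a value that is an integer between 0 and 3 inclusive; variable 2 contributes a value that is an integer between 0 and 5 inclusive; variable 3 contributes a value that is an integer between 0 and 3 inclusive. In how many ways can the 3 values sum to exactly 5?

15

The generating function for the choices is (1 + y + y² + y³)·(1 + y + y² + y³ + y⁴ + y⁵)·(1 + y + y² + y³); the count is [y⁵].
(1 + y + y² + y³) has coefficients 1,1,1,1 for degrees 0…3.
(1 + y + y² + y³ + y⁴ + y⁵) has coefficients 1,1,1,1,1,1 for degrees 0…5.
Finally multiplying by (1 + y + y² + y³), the product of all factors after the first has coefficients 1,2,3,4,4,4 for degrees 0…5.
[y⁵] = 1·4 + 1·4 + 1·4 + 1·3 = 15.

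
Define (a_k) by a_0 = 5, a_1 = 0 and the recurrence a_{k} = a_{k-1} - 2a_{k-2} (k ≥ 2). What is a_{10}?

The ordinary generating function has denominator 1 - x + 2x^2.
Iterating the recurrence: a_0,…,a_{10} = 5, 0, -10, -10, 10, 30, 10, -50, -70, 30, 170.

170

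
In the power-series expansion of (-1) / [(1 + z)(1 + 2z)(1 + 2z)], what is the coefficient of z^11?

45057

The denominator gives the recurrence a_n = −5a_(n−1) − 8a_(n−2) − 4a_(n−3) for n ≥ 3; the numerator fixes a_0 = -1, a_1 = 5, a_2 = -17.
Iterating: -1, 5, -17, 49, -129, 321, -769, 1793, -4097, 9217, -20481, 45057, so a_11 = 45057.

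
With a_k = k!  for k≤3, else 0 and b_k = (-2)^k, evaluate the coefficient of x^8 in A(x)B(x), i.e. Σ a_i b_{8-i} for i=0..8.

The convolution is the t^8 coefficient of A(t)B(t).
Σ = 1·256 + 1·(-128) + 2·64 + 6·(-32) + 0·16 + 0·(-8) + 0·4 + 0·(-2) + 0·1 = 64.

64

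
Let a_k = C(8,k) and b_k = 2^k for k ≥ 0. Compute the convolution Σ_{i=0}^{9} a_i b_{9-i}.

Write out a_i and b_{9-i} for i = 0,…,9 and sum the products.
Σ = 1·512 + 8·256 + 28·128 + 56·64 + 70·32 + 56·16 + 28·8 + 8·4 + 1·2 + 0·1 = 13122.

13122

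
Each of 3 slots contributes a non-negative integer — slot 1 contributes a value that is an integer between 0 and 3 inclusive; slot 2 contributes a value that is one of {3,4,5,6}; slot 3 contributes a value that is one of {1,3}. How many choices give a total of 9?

6

The generating function for the choices is (1 + q + q² + q³)·(q³ + q⁴ + q⁵ + q⁶)·(q + q³); the count is [q⁹].
(1 + q + q² + q³) has coefficients 1,1,1,1 for degrees 0…3.
(q³ + q⁴ + q⁵ + q⁶) has coefficients 0,0,0,1,1,1,1,0,0,0 for degrees 0…9.
Finally multiplying by (q + q³), the product of all factors after the first has coefficients 0,0,0,0,1,1,2,2,1,1 for degrees 0…9.
[q⁹] = 1·1 + 1·1 + 1·2 + 1·2 = 6.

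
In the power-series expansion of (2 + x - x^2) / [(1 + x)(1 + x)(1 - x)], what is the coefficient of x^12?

2

The denominator gives the recurrence a_n = −a_(n−1) + a_(n−2) + a_(n−3) for n ≥ 3; the numerator fixes a_0 = 2, a_1 = -1, a_2 = 2.
Iterating: 2, -1, 2, -1, 2, -1, 2, -1, 2, -1, 2, -1, 2, so a_12 = 2.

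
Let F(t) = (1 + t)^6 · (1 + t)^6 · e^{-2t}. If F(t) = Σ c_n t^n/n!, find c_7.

The EGF product rule gives c_7 = Σ_{k_1+k_2+k_3=7} C(7; k_1,k_2,k_3) · ∏ g_i(k_i), where (1+t)^6 gives the falling factorial (6)_k; (1+t)^6 gives the falling factorial (6)_k; e^{-2t} gives (-2)^k.
g_1(k) for k = 0…7: 1, 6, 30, 120, 360, 720, 720, 0.
g_2(k) for k = 0…7: 1, 6, 30, 120, 360, 720, 720, 0.
g_3(k) for k = 0…7: 1, -2, 4, -8, 16, -32, 64, -128.
First combine the last two factors: h(k) = Σ_j C(k,j)·g_2(j)·g_3(k−j) for k = 0…7: 1, 4, 10, 4, -56, -32, 592, -800.
c_7 = Σ_k C(7,k)·g_1(k)·h(7−k) = 1·1·(-800) + 7·6·592 + 21·30·(-32) + 35·120·(-56) + 35·360·4 + 21·720·10 + 7·720·4 = −800 + 24864 − 20160 − 235200 + 50400 + 151200 + 20160 = -9536.

-9536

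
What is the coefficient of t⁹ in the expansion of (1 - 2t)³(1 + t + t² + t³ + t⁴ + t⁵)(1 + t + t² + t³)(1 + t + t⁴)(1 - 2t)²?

(1 - 2t)³ has coefficients 1,-6,12,-8 for degrees 0…3.
(1 + t + t² + t³ + t⁴ + t⁵) has coefficients 1,1,1,1,1,1,0,0,0,0 for degrees 0…9.
Multiplying by (1 + t + t² + t³) gives running coefficients 1,2,3,4,4,4,3,2,1,0 for degrees 0…9.
Multiplying by (1 + t + t⁴) gives running coefficients 1,3,5,7,9,10,10,9,7,5 for degrees 0…9.
Finally multiplying by (1 - 2t)², the product of all factors after the first has coefficients 1,-1,-3,-1,1,2,6,9,11,13 for degrees 0…9.
[t⁹] = 1·13 − 6·11 + 12·9 − 8·6 = 7.

7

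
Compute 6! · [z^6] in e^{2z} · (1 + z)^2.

928

The EGF product rule gives c_6 = Σ_{k_1+k_2=6} C(6; k_1,k_2) · ∏ g_i(k_i), where e^{2z} gives (2)^k; (1+z)^2 gives the falling factorial (2)_k.
g_1(k) for k = 0…6: 1, 2, 4, 8, 16, 32, 64.
g_2(k) for k = 0…6: 1, 2, 2, 0, 0, 0, 0.
c_6 = Σ_k C(6,k)·g_1(k)·g_2(6−k) = 15·16·2 + 6·32·2 + 1·64·1 = 480 + 384 + 64 = 928.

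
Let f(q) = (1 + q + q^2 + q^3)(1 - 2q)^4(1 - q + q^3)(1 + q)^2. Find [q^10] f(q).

(1 + q + q^2 + q^3) has coefficients 1,1,1,1 for degrees 0…3.
(1 - 2q)^4 has coefficients 1,-8,24,-32,16,0,0,0,0,0,0 for degrees 0…10.
Multiplying by (1 - q + q^3) gives running coefficients 1,-9,32,-55,40,8,-32,16,0,0,0 for degrees 0…10.
Finally multiplying by (1 + q)^2, the product of all factors after the first has coefficients 1,-7,15,0,-38,33,24,-40,0,16,0 for degrees 0…10.
[q^10] = 1·0 + 1·16 + 1·0 + 1·(-40) = -24.

-24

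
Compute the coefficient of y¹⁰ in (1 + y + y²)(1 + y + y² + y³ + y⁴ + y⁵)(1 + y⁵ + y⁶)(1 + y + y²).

(1 + y + y²) has coefficients 1,1,1 for degrees 0…2.
(1 + y + y² + y³ + y⁴ + y⁵) has coefficients 1,1,1,1,1,1,0,0,0,0,0 for degrees 0…10.
Multiplying by (1 + y⁵ + y⁶) gives running coefficients 1,1,1,1,1,2,2,2,2,2,2 for degrees 0…10.
Finally multiplying by (1 + y + y²), the product of all factors after the first has coefficients 1,2,3,3,3,4,5,6,6,6,6 for degrees 0…10.
[y¹⁰] = 1·6 + 1·6 + 1·6 = 18.

18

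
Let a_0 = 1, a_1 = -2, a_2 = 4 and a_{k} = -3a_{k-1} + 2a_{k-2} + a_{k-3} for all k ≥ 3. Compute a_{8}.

The ordinary generating function has denominator 1 + 3q - 2q^2 - q^3.
Iterating the recurrence: a_0,…,a_{8} = 1, -2, 4, -15, 51, -179, 624, -2179, 7606.

7606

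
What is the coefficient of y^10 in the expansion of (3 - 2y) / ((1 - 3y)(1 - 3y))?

1554957

The denominator gives the recurrence a_n = 6a_(n−1) − 9a_(n−2) for n ≥ 3; the numerator fixes a_0 = 3, a_1 = 16, a_2 = 69.
Iterating: 3, 16, 69, 270, 999, 3564, 12393, 42282, 142155, 472392, 1554957, so a_10 = 1554957.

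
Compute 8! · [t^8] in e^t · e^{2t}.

6561

The EGF product rule gives c_8 = Σ_{k_1+k_2=8} C(8; k_1,k_2) · ∏ g_i(k_i), where e^t gives (1)^k; e^{2t} gives (2)^k.
g_1(k) for k = 0…8: 1, 1, 1, 1, 1, 1, 1, 1, 1.
g_2(k) for k = 0…8: 1, 2, 4, 8, 16, 32, 64, 128, 256.
c_8 = Σ_k C(8,k)·g_1(k)·g_2(8−k) = 1·1·256 + 8·1·128 + 28·1·64 + 56·1·32 + 70·1·16 + 56·1·8 + 28·1·4 + 8·1·2 + 1·1·1 = 256 + 1024 + 1792 + 1792 + 1120 + 448 + 112 + 16 + 1 = 6561.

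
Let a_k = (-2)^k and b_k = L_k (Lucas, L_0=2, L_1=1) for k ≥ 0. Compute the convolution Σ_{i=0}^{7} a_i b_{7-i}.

-243

The convolution is the x^7 coefficient of A(x)B(x).
Σ = 1·29 − 2·18 + 4·11 − 8·7 + 16·4 − 32·3 + 64·1 − 128·2 = -243.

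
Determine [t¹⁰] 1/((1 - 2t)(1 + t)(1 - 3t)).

131495

Partial fractions give a closed form: a_n = (-4/3)·2^n + (1/12)·(-1)^n + (9/4)·3^n.
At n = 10: a_10 = 131495.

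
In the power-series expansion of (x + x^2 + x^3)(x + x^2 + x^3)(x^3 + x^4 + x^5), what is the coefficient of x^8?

7

(x + x^2 + x^3) has coefficients 0,1,1,1 for degrees 0…3.
(x + x^2 + x^3) has coefficients 0,1,1,1,0,0,0,0,0 for degrees 0…8.
Finally multiplying by (x^3 + x^4 + x^5), the product of all factors after the first has coefficients 0,0,0,0,1,2,3,2,1 for degrees 0…8.
[x^8] = 1·2 + 1·3 + 1·2 = 7.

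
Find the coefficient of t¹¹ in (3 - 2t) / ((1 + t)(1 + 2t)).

-16379

Partial fractions give a closed form: a_n = (-5)·(-1)^n + (8)·(-2)^n.
At n = 11: a_11 = -16379.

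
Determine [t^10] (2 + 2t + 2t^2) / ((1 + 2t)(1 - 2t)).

2560

The denominator gives the recurrence a_n = 4a_(n−2) for n ≥ 3; the numerator fixes a_0 = 2, a_1 = 2, a_2 = 10.
Iterating: 2, 2, 10, 8, 40, 32, 160, 128, 640, 512, 2560, so a_10 = 2560.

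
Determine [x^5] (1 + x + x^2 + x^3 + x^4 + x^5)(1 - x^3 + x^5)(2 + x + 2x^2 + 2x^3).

(1 + x + x^2 + x^3 + x^4 + x^5) has coefficients 1,1,1,1,1,1 for degrees 0…5.
(1 - x^3 + x^5) has coefficients 1,0,0,-1,0,1 for degrees 0…5.
Finally multiplying by (2 + x + 2x^2 + 2x^3), the product of all factors after the first has coefficients 2,1,2,0,-1,0 for degrees 0…5.
[x^5] = 1·0 + 1·(-1) + 1·0 + 1·2 + 1·1 + 1·2 = 4.

4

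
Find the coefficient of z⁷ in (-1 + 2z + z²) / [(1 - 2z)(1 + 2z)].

The denominator gives the recurrence a_n = 4a_(n−2) for n ≥ 3; the numerator fixes a_0 = -1, a_1 = 2, a_2 = -3.
Iterating: -1, 2, -3, 8, -12, 32, -48, 128, so a_7 = 128.

128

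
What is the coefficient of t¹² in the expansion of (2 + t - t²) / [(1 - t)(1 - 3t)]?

The denominator gives the recurrence a_n = 4a_(n−1) − 3a_(n−2) for n ≥ 3; the numerator fixes a_0 = 2, a_1 = 9, a_2 = 29.
Iterating: 2, 9, 29, 89, 269, 809, 2429, 7289, 21869, 65609, 196829, 590489, 1771469, so a_12 = 1771469.

1771469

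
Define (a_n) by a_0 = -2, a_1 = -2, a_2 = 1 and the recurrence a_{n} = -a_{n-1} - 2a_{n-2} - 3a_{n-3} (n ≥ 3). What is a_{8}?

The ordinary generating function has denominator 1 + z + 2z^2 + 3z^3.
Iterating the recurrence: a_0,…,a_{8} = -2, -2, 1, 9, -5, -16, -1, 48, 2.

2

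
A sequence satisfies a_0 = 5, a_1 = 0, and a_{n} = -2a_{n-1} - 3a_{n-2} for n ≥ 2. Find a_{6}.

The ordinary generating function has denominator 1 + 2x + 3x^2.
Iterating the recurrence: a_0,…,a_{6} = 5, 0, -15, 30, -15, -60, 165.

165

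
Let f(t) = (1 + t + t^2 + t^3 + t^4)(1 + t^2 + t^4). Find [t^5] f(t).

(1 + t + t^2 + t^3 + t^4) has coefficients 1,1,1,1,1 for degrees 0…4.
(1 + t^2 + t^4) has coefficients 1,0,1,0,1,0 for degrees 0…5.
[t^5] = 1·0 + 1·1 + 1·0 + 1·1 + 1·0 = 2.

2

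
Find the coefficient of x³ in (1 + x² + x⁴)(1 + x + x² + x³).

(1 + x² + x⁴) has coefficients 1,0,1,0 for degrees 0…3.
(1 + x + x² + x³) has coefficients 1,1,1,1 for degrees 0…3.
[x³] = 1·1 + 1·1 = 2.

2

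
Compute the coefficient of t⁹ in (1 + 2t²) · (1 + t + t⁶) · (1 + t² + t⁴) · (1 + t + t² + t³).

(1 + 2t²) has coefficients 1,0,2 for degrees 0…2.
(1 + t + t⁶) has coefficients 1,1,0,0,0,0,1,0,0,0 for degrees 0…9.
Multiplying by (1 + t² + t⁴) gives running coefficients 1,1,1,1,1,1,1,0,1,0 for degrees 0…9.
Finally multiplying by (1 + t + t² + t³), the product of all factors after the first has coefficients 1,2,3,4,4,4,4,3,3,2 for degrees 0…9.
[t⁹] = 1·2 + 2·3 = 8.

8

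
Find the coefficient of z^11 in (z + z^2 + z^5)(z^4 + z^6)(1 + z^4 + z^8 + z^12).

2

(z + z^2 + z^5) has coefficients 0,1,1,0,0,1 for degrees 0…5.
(z^4 + z^6) has coefficients 0,0,0,0,1,0,1,0,0,0,0,0 for degrees 0…11.
Finally multiplying by (1 + z^4 + z^8 + z^12), the product of all factors after the first has coefficients 0,0,0,0,1,0,1,0,1,0,1,0 for degrees 0…11.
[z^11] = 1·1 + 1·0 + 1·1 = 2.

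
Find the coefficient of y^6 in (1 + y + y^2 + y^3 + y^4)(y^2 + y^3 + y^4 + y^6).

(1 + y + y^2 + y^3 + y^4) has coefficients 1,1,1,1,1 for degrees 0…4.
(y^2 + y^3 + y^4 + y^6) has coefficients 0,0,1,1,1,0,1 for degrees 0…6.
[y^6] = 1·1 + 1·0 + 1·1 + 1·1 + 1·1 = 4.

4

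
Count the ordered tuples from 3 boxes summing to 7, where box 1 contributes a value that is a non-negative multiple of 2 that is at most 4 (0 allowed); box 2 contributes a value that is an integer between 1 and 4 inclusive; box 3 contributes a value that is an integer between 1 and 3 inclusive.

6

The generating function for the choices is (1 + y² + y⁴)·(y + y² + y³ + y⁴)·(y + y² + y³); the count is [y⁷].
(1 + y² + y⁴) has coefficients 1,0,1,0,1 for degrees 0…4.
(y + y² + y³ + y⁴) has coefficients 0,1,1,1,1,0,0,0 for degrees 0…7.
Finally multiplying by (y + y² + y³), the product of all factors after the first has coefficients 0,0,1,2,3,3,2,1 for degrees 0…7.
[y⁷] = 1·1 + 1·3 + 1·2 = 6.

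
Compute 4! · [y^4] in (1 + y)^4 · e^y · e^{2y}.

1473

The EGF product rule gives c_4 = Σ_{k_1+k_2+k_3=4} C(4; k_1,k_2,k_3) · ∏ g_i(k_i), where (1+y)^4 gives the falling factorial (4)_k; e^y gives (1)^k; e^{2y} gives (2)^k.
g_1(k) for k = 0…4: 1, 4, 12, 24, 24.
g_2(k) for k = 0…4: 1, 1, 1, 1, 1.
g_3(k) for k = 0…4: 1, 2, 4, 8, 16.
First combine the last two factors: h(k) = Σ_j C(k,j)·g_2(j)·g_3(k−j) for k = 0…4: 1, 3, 9, 27, 81.
c_4 = Σ_k C(4,k)·g_1(k)·h(4−k) = 1·1·81 + 4·4·27 + 6·12·9 + 4·24·3 + 1·24·1 = 81 + 432 + 648 + 288 + 24 = 1473.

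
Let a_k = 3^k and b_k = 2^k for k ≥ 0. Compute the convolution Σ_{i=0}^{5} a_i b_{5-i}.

665

The convolution is the x^5 coefficient of A(x)B(x).
Σ = 1·32 + 3·16 + 9·8 + 27·4 + 81·2 + 243·1 = 665.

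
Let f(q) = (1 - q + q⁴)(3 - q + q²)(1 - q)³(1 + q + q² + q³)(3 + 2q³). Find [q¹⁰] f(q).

-6

(1 - q + q⁴) has coefficients 1,-1,0,0,1 for degrees 0…4.
(3 - q + q²) has coefficients 3,-1,1,0,0,0,0,0,0,0,0 for degrees 0…10.
Multiplying by (1 - q)³ gives running coefficients 3,-10,13,-9,4,-1,0,0,0,0,0 for degrees 0…10.
Multiplying by (1 + q + q² + q³) gives running coefficients 3,-7,6,-3,-2,7,-6,3,-1,0,0 for degrees 0…10.
Finally multiplying by (3 + 2q³), the product of all factors after the first has coefficients 9,-21,18,-3,-20,33,-24,5,11,-12,6 for degrees 0…10.
[q¹⁰] = 1·6 − 1·(-12) + 1·(-24) = -6.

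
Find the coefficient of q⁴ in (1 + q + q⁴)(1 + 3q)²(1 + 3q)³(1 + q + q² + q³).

(1 + q + q⁴) has coefficients 1,1,0,0,1 for degrees 0…4.
(1 + 3q)² has coefficients 1,6,9,0,0 for degrees 0…4.
Multiplying by (1 + 3q)³ gives running coefficients 1,15,90,270,405 for degrees 0…4.
Finally multiplying by (1 + q + q² + q³), the product of all factors after the first has coefficients 1,16,106,376,780 for degrees 0…4.
[q⁴] = 1·780 + 1·376 + 1·1 = 1157.

1157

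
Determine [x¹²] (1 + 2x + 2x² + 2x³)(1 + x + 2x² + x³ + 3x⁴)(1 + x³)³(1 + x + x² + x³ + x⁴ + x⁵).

(1 + 2x + 2x² + 2x³) has coefficients 1,2,2,2 for degrees 0…3.
(1 + x + 2x² + x³ + 3x⁴) has coefficients 1,1,2,1,3,0,0,0,0,0,0,0,0 for degrees 0…12.
Multiplying by (1 + x³)³ gives running coefficients 1,1,2,4,6,6,6,12,6,4,10,2,1 for degrees 0…12.
Finally multiplying by (1 + x + x² + x³ + x⁴ + x⁵), the product of all factors after the first has coefficients 1,2,4,8,14,20,25,36,40,40,44,40,35 for degrees 0…12.
[x¹²] = 1·35 + 2·40 + 2·44 + 2·40 = 283.

283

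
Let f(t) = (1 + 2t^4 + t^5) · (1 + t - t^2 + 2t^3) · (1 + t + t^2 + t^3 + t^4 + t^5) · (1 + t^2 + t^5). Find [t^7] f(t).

17

(1 + 2t^4 + t^5) has coefficients 1,0,0,0,2,1 for degrees 0…5.
(1 + t - t^2 + 2t^3) has coefficients 1,1,-1,2,0,0,0,0 for degrees 0…7.
Multiplying by (1 + t + t^2 + t^3 + t^4 + t^5) gives running coefficients 1,2,1,3,3,3,2,1 for degrees 0…7.
Finally multiplying by (1 + t^2 + t^5), the product of all factors after the first has coefficients 1,2,2,5,4,7,7,5 for degrees 0…7.
[t^7] = 1·5 + 2·5 + 1·2 = 17.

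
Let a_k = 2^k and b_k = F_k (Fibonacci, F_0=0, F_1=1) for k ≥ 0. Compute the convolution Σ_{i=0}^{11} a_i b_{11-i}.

This is [x^11] in the product of the two ordinary generating functions.
Σ = 1·89 + 2·55 + 4·34 + 8·21 + 16·13 + 32·8 + 64·5 + 128·3 + 256·2 + 512·1 + 1024·1 + 2048·0 = 3719.

3719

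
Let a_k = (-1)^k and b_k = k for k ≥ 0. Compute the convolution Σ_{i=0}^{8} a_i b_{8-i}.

This is [x^8] in the product of the two ordinary generating functions.
Σ = 1·8 − 1·7 + 1·6 − 1·5 + 1·4 − 1·3 + 1·2 − 1·1 + 1·0 = 4.

4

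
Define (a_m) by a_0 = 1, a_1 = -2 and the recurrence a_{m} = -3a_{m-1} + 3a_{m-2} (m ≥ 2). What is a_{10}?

The ordinary generating function has denominator 1 + 3y - 3y^2.
Iterating the recurrence: a_0,…,a_{10} = 1, -2, 9, -33, 126, -477, 1809, -6858, 26001, -98577, 373734.

373734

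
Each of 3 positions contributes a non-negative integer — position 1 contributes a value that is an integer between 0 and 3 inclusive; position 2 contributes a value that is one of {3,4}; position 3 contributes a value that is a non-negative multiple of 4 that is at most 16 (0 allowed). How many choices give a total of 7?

The generating function for the choices is (1 + q + q^2 + q^3)·(q^3 + q^4)·(1 + q^4 + q^8 + q^12 + q^16); the count is [q^7].
(1 + q + q^2 + q^3) has coefficients 1,1,1,1 for degrees 0…3.
(q^3 + q^4) has coefficients 0,0,0,1,1,0,0,0 for degrees 0…7.
Finally multiplying by (1 + q^4 + q^8 + q^12 + q^16), the product of all factors after the first has coefficients 0,0,0,1,1,0,0,1 for degrees 0…7.
[q^7] = 1·1 + 1·0 + 1·0 + 1·1 = 2.

2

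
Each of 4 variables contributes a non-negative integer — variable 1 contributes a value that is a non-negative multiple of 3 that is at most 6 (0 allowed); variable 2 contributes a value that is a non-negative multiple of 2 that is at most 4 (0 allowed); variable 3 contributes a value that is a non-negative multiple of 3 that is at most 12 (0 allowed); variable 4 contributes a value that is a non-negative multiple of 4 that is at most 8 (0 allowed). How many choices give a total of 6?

The generating function for the choices is (1 + y^3 + y^6)·(1 + y^2 + y^4)·(1 + y^3 + y^6 + y^9 + y^12)·(1 + y^4 + y^8); the count is [y^6].
(1 + y^3 + y^6) has coefficients 1,0,0,1,0,0,1 for degrees 0…6.
(1 + y^2 + y^4) has coefficients 1,0,1,0,1,0,0 for degrees 0…6.
Multiplying by (1 + y^3 + y^6 + y^9 + y^12) gives running coefficients 1,0,1,1,1,1,1 for degrees 0…6.
Finally multiplying by (1 + y^4 + y^8), the product of all factors after the first has coefficients 1,0,1,1,2,1,2 for degrees 0…6.
[y^6] = 1·2 + 1·1 + 1·1 = 4.

4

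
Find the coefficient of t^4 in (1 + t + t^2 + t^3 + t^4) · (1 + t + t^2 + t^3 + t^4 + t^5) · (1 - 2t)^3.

(1 + t + t^2 + t^3 + t^4) has coefficients 1,1,1,1,1 for degrees 0…4.
(1 + t + t^2 + t^3 + t^4 + t^5) has coefficients 1,1,1,1,1 for degrees 0…4.
Finally multiplying by (1 - 2t)^3, the product of all factors after the first has coefficients 1,-5,7,-1,-1 for degrees 0…4.
[t^4] = 1·(-1) + 1·(-1) + 1·7 + 1·(-5) + 1·1 = 1.

1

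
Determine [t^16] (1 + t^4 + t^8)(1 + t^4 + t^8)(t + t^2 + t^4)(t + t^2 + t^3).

(1 + t^4 + t^8) has coefficients 1,0,0,0,1,0,0,0,1 for degrees 0…8.
(1 + t^4 + t^8) has coefficients 1,0,0,0,1,0,0,0,1,0,0,0,0,0,0,0,0 for degrees 0…16.
Multiplying by (t + t^2 + t^4) gives running coefficients 0,1,1,0,1,1,1,0,1,1,1,0,1,0,0,0,0 for degrees 0…16.
Finally multiplying by (t + t^2 + t^3), the product of all factors after the first has coefficients 0,0,1,2,2,2,2,3,2,2,2,3,2,2,1,1,0 for degrees 0…16.
[t^16] = 1·0 + 1·2 + 1·2 = 4.

4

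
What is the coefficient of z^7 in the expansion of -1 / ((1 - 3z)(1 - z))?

The denominator gives the recurrence a_n = 4a_(n−1) − 3a_(n−2) for n ≥ 2; the numerator fixes a_0 = -1, a_1 = -4.
Iterating: -1, -4, -13, -40, -121, -364, -1093, -3280, so a_7 = -3280.

-3280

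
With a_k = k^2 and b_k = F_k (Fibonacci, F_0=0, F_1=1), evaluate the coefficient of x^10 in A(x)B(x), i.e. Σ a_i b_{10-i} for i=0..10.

Write out a_i and b_{10-i} for i = 0,…,10 and sum the products.
Σ = 0·55 + 1·34 + 4·21 + 9·13 + 16·8 + 25·5 + 36·3 + 49·2 + 64·1 + 81·1 + 100·0 = 839.

839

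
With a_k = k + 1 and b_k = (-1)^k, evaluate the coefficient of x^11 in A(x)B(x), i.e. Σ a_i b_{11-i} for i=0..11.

This is [x^11] in the product of the two ordinary generating functions.
Σ = 1·(-1) + 2·1 + 3·(-1) + 4·1 + 5·(-1) + 6·1 + 7·(-1) + 8·1 + 9·(-1) + 10·1 + 11·(-1) + 12·1 = 6.

6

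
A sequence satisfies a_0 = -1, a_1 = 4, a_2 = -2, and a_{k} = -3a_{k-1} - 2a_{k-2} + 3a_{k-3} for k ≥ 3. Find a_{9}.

The ordinary generating function has denominator 1 + 3x + 2x^2 - 3x^3.
Iterating the recurrence: a_0,…,a_{9} = -1, 4, -2, -5, 31, -89, 190, -299, 250, 418.

418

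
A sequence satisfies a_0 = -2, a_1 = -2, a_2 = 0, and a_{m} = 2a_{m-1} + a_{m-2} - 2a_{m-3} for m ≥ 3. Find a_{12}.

The ordinary generating function has denominator 1 - 2t - t^2 + 2t^3.
Iterating the recurrence: a_0,…,a_{12} = -2, -2, 0, 2, 8, 18, 40, 82, 168, 338, 680, 1362, 2728.

2728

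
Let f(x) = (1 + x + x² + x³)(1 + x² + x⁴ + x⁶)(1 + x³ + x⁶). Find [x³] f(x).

(1 + x + x² + x³) has coefficients 1,1,1,1 for degrees 0…3.
(1 + x² + x⁴ + x⁶) has coefficients 1,0,1,0 for degrees 0…3.
Finally multiplying by (1 + x³ + x⁶), the product of all factors after the first has coefficients 1,0,1,1 for degrees 0…3.
[x³] = 1·1 + 1·1 + 1·0 + 1·1 = 3.

3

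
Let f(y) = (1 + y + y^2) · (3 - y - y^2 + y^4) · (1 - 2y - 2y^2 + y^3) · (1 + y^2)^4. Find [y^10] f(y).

-15

(1 + y + y^2) has coefficients 1,1,1 for degrees 0…2.
(3 - y - y^2 + y^4) has coefficients 3,-1,-1,0,1,0,0,0,0,0,0 for degrees 0…10.
Multiplying by (1 - 2y - 2y^2 + y^3) gives running coefficients 3,-7,-5,7,2,-3,-2,1,0,0,0 for degrees 0…10.
Finally multiplying by (1 + y^2)^4, the product of all factors after the first has coefficients 3,-7,7,-21,0,-17,-12,3,-13,7,-9 for degrees 0…10.
[y^10] = 1·(-9) + 1·7 + 1·(-13) = -15.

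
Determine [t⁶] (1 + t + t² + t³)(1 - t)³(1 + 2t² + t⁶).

(1 + t + t² + t³) has coefficients 1,1,1,1 for degrees 0…3.
(1 - t)³ has coefficients 1,-3,3,-1,0,0,0 for degrees 0…6.
Finally multiplying by (1 + 2t² + t⁶), the product of all factors after the first has coefficients 1,-3,5,-7,6,-2,1 for degrees 0…6.
[t⁶] = 1·1 + 1·(-2) + 1·6 + 1·(-7) = -2.

-2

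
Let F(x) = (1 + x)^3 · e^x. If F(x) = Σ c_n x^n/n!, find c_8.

529

The EGF product rule gives c_8 = Σ_{k_1+k_2=8} C(8; k_1,k_2) · ∏ g_i(k_i), where (1+x)^3 gives the falling factorial (3)_k; e^x gives (1)^k.
g_1(k) for k = 0…8: 1, 3, 6, 6, 0, 0, 0, 0, 0.
g_2(k) for k = 0…8: 1, 1, 1, 1, 1, 1, 1, 1, 1.
c_8 = Σ_k C(8,k)·g_1(k)·g_2(8−k) = 1·1·1 + 8·3·1 + 28·6·1 + 56·6·1 = 1 + 24 + 168 + 336 = 529.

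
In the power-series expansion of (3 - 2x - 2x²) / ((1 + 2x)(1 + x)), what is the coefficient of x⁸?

1789

The denominator gives the recurrence a_n = −3a_(n−1) − 2a_(n−2) for n ≥ 3; the numerator fixes a_0 = 3, a_1 = -11, a_2 = 25.
Iterating: 3, -11, 25, -53, 109, -221, 445, -893, 1789, so a_8 = 1789.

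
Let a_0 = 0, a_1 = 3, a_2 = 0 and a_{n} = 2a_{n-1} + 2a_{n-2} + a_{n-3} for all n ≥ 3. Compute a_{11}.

The ordinary generating function has denominator 1 - 2t - 2t^2 - t^3.
Iterating the recurrence: a_0,…,a_{11} = 0, 3, 0, 6, 15, 42, 120, 339, 960, 2718, 7695, 21786.

21786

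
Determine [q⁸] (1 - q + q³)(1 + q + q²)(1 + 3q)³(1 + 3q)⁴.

3780

(1 - q + q³) has coefficients 1,-1,0,1 for degrees 0…3.
(1 + q + q²) has coefficients 1,1,1,0,0,0,0,0,0 for degrees 0…8.
Multiplying by (1 + 3q)³ gives running coefficients 1,10,37,63,54,27,0,0,0 for degrees 0…8.
Finally multiplying by (1 + 3q)⁴, the product of all factors after the first has coefficients 1,22,211,1155,3969,8883,13041,12393,7290 for degrees 0…8.
[q⁸] = 1·7290 − 1·12393 + 1·8883 = 3780.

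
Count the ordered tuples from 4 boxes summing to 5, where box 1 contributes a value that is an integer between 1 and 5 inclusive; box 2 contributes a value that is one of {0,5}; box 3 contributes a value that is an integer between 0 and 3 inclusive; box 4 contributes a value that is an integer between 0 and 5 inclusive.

14

The generating function for the choices is (x + x^2 + x^3 + x^4 + x^5)·(1 + x^5)·(1 + x + x^2 + x^3)·(1 + x + x^2 + x^3 + x^4 + x^5); the count is [x^5].
(x + x^2 + x^3 + x^4 + x^5) has coefficients 0,1,1,1,1,1 for degrees 0…5.
(1 + x^5) has coefficients 1,0,0,0,0,1 for degrees 0…5.
Multiplying by (1 + x + x^2 + x^3) gives running coefficients 1,1,1,1,0,1 for degrees 0…5.
Finally multiplying by (1 + x + x^2 + x^3 + x^4 + x^5), the product of all factors after the first has coefficients 1,2,3,4,4,5 for degrees 0…5.
[x^5] = 1·4 + 1·4 + 1·3 + 1·2 + 1·1 = 14.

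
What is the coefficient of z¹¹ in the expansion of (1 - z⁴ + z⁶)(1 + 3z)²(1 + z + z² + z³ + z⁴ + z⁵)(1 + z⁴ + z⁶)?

16

(1 - z⁴ + z⁶) has coefficients 1,0,0,0,-1,0,1 for degrees 0…6.
(1 + 3z)² has coefficients 1,6,9,0,0,0,0,0,0,0,0,0 for degrees 0…11.
Multiplying by (1 + z + z² + z³ + z⁴ + z⁵) gives running coefficients 1,7,16,16,16,16,15,9,0,0,0,0 for degrees 0…11.
Finally multiplying by (1 + z⁴ + z⁶), the product of all factors after the first has coefficients 1,7,16,16,17,23,32,32,32,32,31,25 for degrees 0…11.
[z¹¹] = 1·25 − 1·32 + 1·23 = 16.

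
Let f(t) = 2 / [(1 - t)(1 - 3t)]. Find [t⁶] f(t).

2186

Partial fractions give a closed form: a_n = (-1)·1^n + (3)·3^n.
At n = 6: a_6 = 2186.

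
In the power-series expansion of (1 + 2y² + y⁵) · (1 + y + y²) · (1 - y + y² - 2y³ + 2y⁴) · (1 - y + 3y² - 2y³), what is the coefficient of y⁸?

(1 + 2y² + y⁵) has coefficients 1,0,2,0,0,1 for degrees 0…5.
(1 + y + y²) has coefficients 1,1,1,0,0,0,0,0,0 for degrees 0…8.
Multiplying by (1 - y + y² - 2y³ + 2y⁴) gives running coefficients 1,0,1,-2,1,0,2,0,0 for degrees 0…8.
Finally multiplying by (1 - y + 3y² - 2y³), the product of all factors after the first has coefficients 1,-1,4,-5,6,-9,9,-4,6 for degrees 0…8.
[y⁸] = 1·6 + 2·9 + 1·(-5) = 19.

19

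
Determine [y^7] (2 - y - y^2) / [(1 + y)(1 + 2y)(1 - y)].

Partial fractions give a closed form: a_n = (-1)·(-1)^n + (3)·(-2)^n.
At n = 7: a_7 = -383.

-383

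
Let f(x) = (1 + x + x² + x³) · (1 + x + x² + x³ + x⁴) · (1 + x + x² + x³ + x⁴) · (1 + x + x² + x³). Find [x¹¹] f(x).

20

(1 + x + x² + x³) has coefficients 1,1,1,1 for degrees 0…3.
(1 + x + x² + x³ + x⁴) has coefficients 1,1,1,1,1,0,0,0,0,0,0,0 for degrees 0…11.
Multiplying by (1 + x + x² + x³ + x⁴) gives running coefficients 1,2,3,4,5,4,3,2,1,0,0,0 for degrees 0…11.
Finally multiplying by (1 + x + x² + x³), the product of all factors after the first has coefficients 1,3,6,10,14,16,16,14,10,6,3,1 for degrees 0…11.
[x¹¹] = 1·1 + 1·3 + 1·6 + 1·10 = 20.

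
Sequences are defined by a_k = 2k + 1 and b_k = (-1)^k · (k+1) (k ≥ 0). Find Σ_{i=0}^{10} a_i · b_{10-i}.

6

Write out a_i and b_{10-i} for i = 0,…,10 and sum the products.
Σ = 1·11 + 3·(-10) + 5·9 + 7·(-8) + 9·7 + 11·(-6) + 13·5 + 15·(-4) + 17·3 + 19·(-2) + 21·1 = 6.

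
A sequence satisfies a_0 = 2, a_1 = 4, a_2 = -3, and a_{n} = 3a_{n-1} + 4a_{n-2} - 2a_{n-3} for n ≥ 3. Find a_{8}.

The ordinary generating function has denominator 1 - 3y - 4y^2 + 2y^3.
Iterating the recurrence: a_0,…,a_{8} = 2, 4, -3, 3, -11, -15, -95, -323, -1319.

-1319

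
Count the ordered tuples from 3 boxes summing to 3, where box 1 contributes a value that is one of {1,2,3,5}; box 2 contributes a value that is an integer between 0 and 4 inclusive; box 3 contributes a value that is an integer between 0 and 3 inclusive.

6

The generating function for the choices is (q + q^2 + q^3 + q^5)·(1 + q + q^2 + q^3 + q^4)·(1 + q + q^2 + q^3); the count is [q^3].
(q + q^2 + q^3 + q^5) has coefficients 0,1,1,1 for degrees 0…3.
(1 + q + q^2 + q^3 + q^4) has coefficients 1,1,1,1 for degrees 0…3.
Finally multiplying by (1 + q + q^2 + q^3), the product of all factors after the first has coefficients 1,2,3,4 for degrees 0…3.
[q^3] = 1·3 + 1·2 + 1·1 = 6.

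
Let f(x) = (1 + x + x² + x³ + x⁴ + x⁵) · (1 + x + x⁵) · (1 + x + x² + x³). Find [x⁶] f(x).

9

(1 + x + x² + x³ + x⁴ + x⁵) has coefficients 1,1,1,1,1,1 for degrees 0…5.
(1 + x + x⁵) has coefficients 1,1,0,0,0,1,0 for degrees 0…6.
Finally multiplying by (1 + x + x² + x³), the product of all factors after the first has coefficients 1,2,2,2,1,1,1 for degrees 0…6.
[x⁶] = 1·1 + 1·1 + 1·1 + 1·2 + 1·2 + 1·2 = 9.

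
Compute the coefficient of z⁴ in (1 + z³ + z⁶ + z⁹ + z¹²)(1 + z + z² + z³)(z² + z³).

2

(1 + z³ + z⁶ + z⁹ + z¹²) has coefficients 1,0,0,1,0 for degrees 0…4.
(1 + z + z² + z³) has coefficients 1,1,1,1,0 for degrees 0…4.
Finally multiplying by (z² + z³), the product of all factors after the first has coefficients 0,0,1,2,2 for degrees 0…4.
[z⁴] = 1·2 + 1·0 = 2.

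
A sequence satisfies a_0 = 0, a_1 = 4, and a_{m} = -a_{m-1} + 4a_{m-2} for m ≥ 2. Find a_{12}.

-77220

The ordinary generating function has denominator 1 + y - 4y^2.
Iterating the recurrence: a_0,…,a_{12} = 0, 4, -4, 20, -36, 116, -260, 724, -1764, 4660, -11716, 30356, -77220.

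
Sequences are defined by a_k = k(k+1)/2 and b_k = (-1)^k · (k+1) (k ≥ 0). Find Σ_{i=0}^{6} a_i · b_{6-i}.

6

This is [x^6] in the product of the two ordinary generating functions.
Σ = 0·7 + 1·(-6) + 3·5 + 6·(-4) + 10·3 + 15·(-2) + 21·1 = 6.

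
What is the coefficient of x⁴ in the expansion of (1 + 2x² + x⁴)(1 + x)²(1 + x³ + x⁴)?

6

(1 + 2x² + x⁴) has coefficients 1,0,2,0,1 for degrees 0…4.
(1 + x)² has coefficients 1,2,1,0,0 for degrees 0…4.
Finally multiplying by (1 + x³ + x⁴), the product of all factors after the first has coefficients 1,2,1,1,3 for degrees 0…4.
[x⁴] = 1·3 + 2·1 + 1·1 = 6.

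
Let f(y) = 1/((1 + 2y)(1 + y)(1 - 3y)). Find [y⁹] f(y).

8448

Partial fractions give a closed form: a_n = (4/5)·(-2)^n + (-1/4)·(-1)^n + (9/20)·3^n.
At n = 9: a_9 = 8448.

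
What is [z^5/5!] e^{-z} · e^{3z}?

The EGF product rule gives c_5 = Σ_{k_1+k_2=5} C(5; k_1,k_2) · ∏ g_i(k_i), where e^{-z} gives (-1)^k; e^{3z} gives (3)^k.
g_1(k) for k = 0…5: 1, -1, 1, -1, 1, -1.
g_2(k) for k = 0…5: 1, 3, 9, 27, 81, 243.
c_5 = Σ_k C(5,k)·g_1(k)·g_2(5−k) = 1·1·243 + 5·(-1)·81 + 10·1·27 + 10·(-1)·9 + 5·1·3 + 1·(-1)·1 = 243 − 405 + 270 − 90 + 15 − 1 = 32.

32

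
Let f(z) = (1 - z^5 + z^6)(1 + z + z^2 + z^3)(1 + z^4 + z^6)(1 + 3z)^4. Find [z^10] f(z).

444

(1 - z^5 + z^6) has coefficients 1,0,0,0,0,-1,1 for degrees 0…6.
(1 + z + z^2 + z^3) has coefficients 1,1,1,1,0,0,0,0,0,0,0 for degrees 0…10.
Multiplying by (1 + z^4 + z^6) gives running coefficients 1,1,1,1,1,1,2,2,1,1,0 for degrees 0…10.
Finally multiplying by (1 + 3z)^4, the product of all factors after the first has coefficients 1,13,67,175,256,256,257,269,322,418,444 for degrees 0…10.
[z^10] = 1·444 − 1·256 + 1·256 = 444.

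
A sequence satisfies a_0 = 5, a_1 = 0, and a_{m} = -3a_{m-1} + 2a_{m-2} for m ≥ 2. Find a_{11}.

-796470

The ordinary generating function has denominator 1 + 3q - 2q^2.
Iterating the recurrence: a_0,…,a_{11} = 5, 0, 10, -30, 110, -390, 1390, -4950, 17630, -62790, 223630, -796470.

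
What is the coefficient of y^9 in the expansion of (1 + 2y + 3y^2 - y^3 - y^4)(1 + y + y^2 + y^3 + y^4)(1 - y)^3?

-4

(1 + 2y + 3y^2 - y^3 - y^4) has coefficients 1,2,3,-1,-1 for degrees 0…4.
(1 + y + y^2 + y^3 + y^4) has coefficients 1,1,1,1,1,0,0,0,0,0 for degrees 0…9.
Finally multiplying by (1 - y)^3, the product of all factors after the first has coefficients 1,-2,1,0,0,-1,2,-1,0,0 for degrees 0…9.
[y^9] = 1·0 + 2·0 + 3·(-1) − 1·2 − 1·(-1) = -4.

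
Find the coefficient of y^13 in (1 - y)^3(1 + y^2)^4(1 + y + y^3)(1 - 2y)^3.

(1 - y)^3 has coefficients 1,-3,3,-1 for degrees 0…3.
(1 + y^2)^4 has coefficients 1,0,4,0,6,0,4,0,1,0,0,0,0,0 for degrees 0…13.
Multiplying by (1 + y + y^3) gives running coefficients 1,1,4,5,6,10,4,10,1,5,0,1,0,0 for degrees 0…13.
Finally multiplying by (1 - 2y)^3, the product of all factors after the first has coefficients 1,-5,10,-15,16,2,-24,58,-91,87,-98,53,-46,12 for degrees 0…13.
[y^13] = 1·12 − 3·(-46) + 3·53 − 1·(-98) = 407.

407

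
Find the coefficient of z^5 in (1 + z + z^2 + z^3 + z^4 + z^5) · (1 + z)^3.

(1 + z + z^2 + z^3 + z^4 + z^5) has coefficients 1,1,1,1,1,1 for degrees 0…5.
(1 + z)^3 has coefficients 1,3,3,1,0,0 for degrees 0…5.
[z^5] = 1·0 + 1·0 + 1·1 + 1·3 + 1·3 + 1·1 = 8.

8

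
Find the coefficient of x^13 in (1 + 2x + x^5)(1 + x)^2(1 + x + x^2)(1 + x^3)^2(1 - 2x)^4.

-12

(1 + 2x + x^5) has coefficients 1,2,0,0,0,1 for degrees 0…5.
(1 + x)^2 has coefficients 1,2,1,0,0,0,0,0,0,0,0,0,0,0 for degrees 0…13.
Multiplying by (1 + x + x^2) gives running coefficients 1,3,4,3,1,0,0,0,0,0,0,0,0,0 for degrees 0…13.
Multiplying by (1 + x^3)^2 gives running coefficients 1,3,4,5,7,8,7,5,4,3,1,0,0,0 for degrees 0…13.
Finally multiplying by (1 - 2x)^4, the product of all factors after the first has coefficients 1,-5,4,13,-17,-8,15,-3,-12,-5,25,16,-8,16 for degrees 0…13.
[x^13] = 1·16 + 2·(-8) + 1·(-12) = -12.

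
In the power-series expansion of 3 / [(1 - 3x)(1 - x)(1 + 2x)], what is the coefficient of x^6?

2019

The denominator gives the recurrence a_n = 2a_(n−1) + 5a_(n−2) − 6a_(n−3) for n ≥ 3; the numerator fixes a_0 = 3, a_1 = 6, a_2 = 27.
Iterating: 3, 6, 27, 66, 231, 630, 2019, so a_6 = 2019.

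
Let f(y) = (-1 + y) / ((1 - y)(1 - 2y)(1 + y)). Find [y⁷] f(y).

-85

The denominator gives the recurrence a_n = 2a_(n−1) + a_(n−2) − 2a_(n−3) for n ≥ 3; the numerator fixes a_0 = -1, a_1 = -1, a_2 = -3.
Iterating: -1, -1, -3, -5, -11, -21, -43, -85, so a_7 = -85.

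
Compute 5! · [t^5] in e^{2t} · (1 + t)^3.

992

The EGF product rule gives c_5 = Σ_{k_1+k_2=5} C(5; k_1,k_2) · ∏ g_i(k_i), where e^{2t} gives (2)^k; (1+t)^3 gives the falling factorial (3)_k.
g_1(k) for k = 0…5: 1, 2, 4, 8, 16, 32.
g_2(k) for k = 0…5: 1, 3, 6, 6, 0, 0.
c_5 = Σ_k C(5,k)·g_1(k)·g_2(5−k) = 10·4·6 + 10·8·6 + 5·16·3 + 1·32·1 = 240 + 480 + 240 + 32 = 992.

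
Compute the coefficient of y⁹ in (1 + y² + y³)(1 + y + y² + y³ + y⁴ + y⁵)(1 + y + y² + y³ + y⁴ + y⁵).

(1 + y² + y³) has coefficients 1,0,1,1 for degrees 0…3.
(1 + y + y² + y³ + y⁴ + y⁵) has coefficients 1,1,1,1,1,1,0,0,0,0 for degrees 0…9.
Finally multiplying by (1 + y + y² + y³ + y⁴ + y⁵), the product of all factors after the first has coefficients 1,2,3,4,5,6,5,4,3,2 for degrees 0…9.
[y⁹] = 1·2 + 1·4 + 1·5 = 11.

11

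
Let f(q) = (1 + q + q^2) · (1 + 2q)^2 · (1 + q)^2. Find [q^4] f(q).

29

(1 + q + q^2) has coefficients 1,1,1 for degrees 0…2.
(1 + 2q)^2 has coefficients 1,4,4,0,0 for degrees 0…4.
Finally multiplying by (1 + q)^2, the product of all factors after the first has coefficients 1,6,13,12,4 for degrees 0…4.
[q^4] = 1·4 + 1·12 + 1·13 = 29.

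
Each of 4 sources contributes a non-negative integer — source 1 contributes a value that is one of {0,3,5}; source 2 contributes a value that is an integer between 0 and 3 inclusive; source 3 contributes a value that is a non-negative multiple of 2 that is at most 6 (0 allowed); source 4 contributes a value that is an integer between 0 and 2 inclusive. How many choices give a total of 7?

The generating function for the choices is (1 + y³ + y⁵)·(1 + y + y² + y³)·(1 + y² + y⁴ + y⁶)·(1 + y + y²); the count is [y⁷].
(1 + y³ + y⁵) has coefficients 1,0,0,1,0,1 for degrees 0…5.
(1 + y + y² + y³) has coefficients 1,1,1,1,0,0,0,0 for degrees 0…7.
Multiplying by (1 + y² + y⁴ + y⁶) gives running coefficients 1,1,2,2,2,2,2,2 for degrees 0…7.
Finally multiplying by (1 + y + y²), the product of all factors after the first has coefficients 1,2,4,5,6,6,6,6 for degrees 0…7.
[y⁷] = 1·6 + 1·6 + 1·4 = 16.

16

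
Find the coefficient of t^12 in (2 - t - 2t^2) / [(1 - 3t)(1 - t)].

The denominator gives the recurrence a_n = 4a_(n−1) − 3a_(n−2) for n ≥ 3; the numerator fixes a_0 = 2, a_1 = 7, a_2 = 20.
Iterating: 2, 7, 20, 59, 176, 527, 1580, 4739, 14216, 42647, 127940, 383819, 1151456, so a_12 = 1151456.

1151456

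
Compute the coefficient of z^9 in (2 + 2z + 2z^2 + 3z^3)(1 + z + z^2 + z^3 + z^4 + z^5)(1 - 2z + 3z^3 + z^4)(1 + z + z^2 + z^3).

102

(2 + 2z + 2z^2 + 3z^3) has coefficients 2,2,2,3 for degrees 0…3.
(1 + z + z^2 + z^3 + z^4 + z^5) has coefficients 1,1,1,1,1,1,0,0,0,0 for degrees 0…9.
Multiplying by (1 - 2z + 3z^3 + z^4) gives running coefficients 1,-1,-1,2,3,3,2,4,4,1 for degrees 0…9.
Finally multiplying by (1 + z + z^2 + z^3), the product of all factors after the first has coefficients 1,0,-1,1,3,7,10,12,13,11 for degrees 0…9.
[z^9] = 2·11 + 2·13 + 2·12 + 3·10 = 102.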